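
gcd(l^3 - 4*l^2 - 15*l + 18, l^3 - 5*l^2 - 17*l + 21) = l^2 + 2*l - 3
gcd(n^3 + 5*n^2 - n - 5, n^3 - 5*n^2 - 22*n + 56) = 1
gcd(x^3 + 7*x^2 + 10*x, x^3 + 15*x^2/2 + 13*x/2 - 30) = x + 5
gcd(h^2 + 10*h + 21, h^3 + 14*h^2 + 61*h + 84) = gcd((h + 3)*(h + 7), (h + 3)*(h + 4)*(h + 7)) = h^2 + 10*h + 21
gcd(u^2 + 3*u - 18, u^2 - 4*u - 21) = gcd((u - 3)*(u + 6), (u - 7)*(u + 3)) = 1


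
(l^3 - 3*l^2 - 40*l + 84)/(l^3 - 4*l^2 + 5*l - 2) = (l^2 - l - 42)/(l^2 - 2*l + 1)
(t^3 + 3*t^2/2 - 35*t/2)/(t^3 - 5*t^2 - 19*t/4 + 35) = 2*t*(t + 5)/(2*t^2 - 3*t - 20)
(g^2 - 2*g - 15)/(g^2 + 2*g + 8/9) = 9*(g^2 - 2*g - 15)/(9*g^2 + 18*g + 8)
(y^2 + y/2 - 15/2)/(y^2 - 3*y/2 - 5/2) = (y + 3)/(y + 1)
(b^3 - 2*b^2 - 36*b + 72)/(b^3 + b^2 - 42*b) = (b^2 + 4*b - 12)/(b*(b + 7))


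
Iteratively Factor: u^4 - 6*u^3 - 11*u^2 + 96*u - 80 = (u - 4)*(u^3 - 2*u^2 - 19*u + 20) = (u - 5)*(u - 4)*(u^2 + 3*u - 4) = (u - 5)*(u - 4)*(u - 1)*(u + 4)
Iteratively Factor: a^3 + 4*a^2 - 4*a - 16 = (a + 2)*(a^2 + 2*a - 8) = (a - 2)*(a + 2)*(a + 4)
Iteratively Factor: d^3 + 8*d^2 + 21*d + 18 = (d + 3)*(d^2 + 5*d + 6) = (d + 3)^2*(d + 2)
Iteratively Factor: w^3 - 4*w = (w - 2)*(w^2 + 2*w) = w*(w - 2)*(w + 2)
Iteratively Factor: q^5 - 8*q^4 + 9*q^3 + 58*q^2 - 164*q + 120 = (q - 2)*(q^4 - 6*q^3 - 3*q^2 + 52*q - 60) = (q - 2)*(q + 3)*(q^3 - 9*q^2 + 24*q - 20) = (q - 5)*(q - 2)*(q + 3)*(q^2 - 4*q + 4) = (q - 5)*(q - 2)^2*(q + 3)*(q - 2)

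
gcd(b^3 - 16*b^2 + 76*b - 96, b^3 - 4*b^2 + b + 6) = b - 2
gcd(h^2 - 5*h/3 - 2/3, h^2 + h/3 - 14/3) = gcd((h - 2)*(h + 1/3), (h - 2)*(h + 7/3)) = h - 2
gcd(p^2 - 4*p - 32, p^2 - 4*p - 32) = p^2 - 4*p - 32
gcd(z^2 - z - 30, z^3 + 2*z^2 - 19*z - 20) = z + 5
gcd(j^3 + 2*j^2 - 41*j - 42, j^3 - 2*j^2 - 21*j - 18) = j^2 - 5*j - 6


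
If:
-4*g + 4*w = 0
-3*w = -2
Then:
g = 2/3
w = 2/3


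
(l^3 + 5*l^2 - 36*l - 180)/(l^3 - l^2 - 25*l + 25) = (l^2 - 36)/(l^2 - 6*l + 5)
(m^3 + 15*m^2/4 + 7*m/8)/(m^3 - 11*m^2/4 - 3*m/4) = (m + 7/2)/(m - 3)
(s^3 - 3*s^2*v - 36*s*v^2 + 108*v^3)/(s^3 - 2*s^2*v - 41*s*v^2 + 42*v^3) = (s^2 - 9*s*v + 18*v^2)/(s^2 - 8*s*v + 7*v^2)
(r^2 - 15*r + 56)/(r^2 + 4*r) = (r^2 - 15*r + 56)/(r*(r + 4))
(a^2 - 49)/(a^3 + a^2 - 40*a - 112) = (a + 7)/(a^2 + 8*a + 16)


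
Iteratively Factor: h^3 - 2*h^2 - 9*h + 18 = (h + 3)*(h^2 - 5*h + 6) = (h - 3)*(h + 3)*(h - 2)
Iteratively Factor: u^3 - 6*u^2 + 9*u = (u)*(u^2 - 6*u + 9) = u*(u - 3)*(u - 3)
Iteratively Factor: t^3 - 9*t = (t)*(t^2 - 9) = t*(t + 3)*(t - 3)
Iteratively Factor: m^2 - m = (m)*(m - 1)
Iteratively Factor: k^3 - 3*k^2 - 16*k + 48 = (k - 4)*(k^2 + k - 12) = (k - 4)*(k + 4)*(k - 3)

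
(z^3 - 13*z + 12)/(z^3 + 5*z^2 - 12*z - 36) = (z^2 + 3*z - 4)/(z^2 + 8*z + 12)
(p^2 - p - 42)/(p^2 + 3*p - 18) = (p - 7)/(p - 3)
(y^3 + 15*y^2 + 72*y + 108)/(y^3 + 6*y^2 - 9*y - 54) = (y + 6)/(y - 3)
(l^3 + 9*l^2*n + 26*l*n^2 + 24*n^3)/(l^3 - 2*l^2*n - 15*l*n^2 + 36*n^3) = (l^2 + 5*l*n + 6*n^2)/(l^2 - 6*l*n + 9*n^2)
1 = 1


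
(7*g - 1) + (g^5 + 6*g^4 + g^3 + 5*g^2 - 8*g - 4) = g^5 + 6*g^4 + g^3 + 5*g^2 - g - 5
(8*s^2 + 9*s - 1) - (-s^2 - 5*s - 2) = 9*s^2 + 14*s + 1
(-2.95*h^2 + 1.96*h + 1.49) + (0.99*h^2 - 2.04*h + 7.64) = -1.96*h^2 - 0.0800000000000001*h + 9.13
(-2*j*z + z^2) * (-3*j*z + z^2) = 6*j^2*z^2 - 5*j*z^3 + z^4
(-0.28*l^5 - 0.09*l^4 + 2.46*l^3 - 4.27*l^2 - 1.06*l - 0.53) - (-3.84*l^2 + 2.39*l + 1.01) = -0.28*l^5 - 0.09*l^4 + 2.46*l^3 - 0.43*l^2 - 3.45*l - 1.54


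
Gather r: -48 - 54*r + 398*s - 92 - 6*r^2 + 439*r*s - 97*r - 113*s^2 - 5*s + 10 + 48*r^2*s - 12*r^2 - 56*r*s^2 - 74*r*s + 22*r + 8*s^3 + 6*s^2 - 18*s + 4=r^2*(48*s - 18) + r*(-56*s^2 + 365*s - 129) + 8*s^3 - 107*s^2 + 375*s - 126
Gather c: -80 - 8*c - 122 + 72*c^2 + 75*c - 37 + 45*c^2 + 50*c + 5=117*c^2 + 117*c - 234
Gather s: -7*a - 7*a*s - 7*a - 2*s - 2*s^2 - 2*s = -14*a - 2*s^2 + s*(-7*a - 4)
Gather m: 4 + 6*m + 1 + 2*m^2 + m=2*m^2 + 7*m + 5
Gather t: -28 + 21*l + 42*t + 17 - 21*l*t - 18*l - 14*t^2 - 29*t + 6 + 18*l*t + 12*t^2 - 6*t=3*l - 2*t^2 + t*(7 - 3*l) - 5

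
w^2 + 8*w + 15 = (w + 3)*(w + 5)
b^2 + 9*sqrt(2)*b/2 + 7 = (b + sqrt(2))*(b + 7*sqrt(2)/2)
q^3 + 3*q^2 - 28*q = q*(q - 4)*(q + 7)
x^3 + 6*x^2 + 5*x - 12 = (x - 1)*(x + 3)*(x + 4)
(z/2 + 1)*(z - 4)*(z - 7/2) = z^3/2 - 11*z^2/4 - z/2 + 14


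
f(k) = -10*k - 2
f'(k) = -10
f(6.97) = -71.70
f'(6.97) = -10.00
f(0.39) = -5.90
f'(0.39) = -10.00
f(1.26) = -14.60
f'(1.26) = -10.00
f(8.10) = -83.00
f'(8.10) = -10.00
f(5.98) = -61.80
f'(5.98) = -10.00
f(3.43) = -36.30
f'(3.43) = -10.00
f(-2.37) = 21.70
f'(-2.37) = -10.00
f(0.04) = -2.40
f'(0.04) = -10.00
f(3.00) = -32.00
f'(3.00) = -10.00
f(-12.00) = 118.00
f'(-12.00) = -10.00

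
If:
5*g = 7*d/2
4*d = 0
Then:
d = 0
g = 0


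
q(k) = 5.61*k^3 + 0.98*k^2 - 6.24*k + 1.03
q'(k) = 16.83*k^2 + 1.96*k - 6.24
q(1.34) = 7.93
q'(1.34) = 26.61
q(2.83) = 118.37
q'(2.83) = 134.10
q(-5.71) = -975.80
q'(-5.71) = 531.30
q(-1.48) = -5.77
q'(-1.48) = 27.72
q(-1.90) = -22.06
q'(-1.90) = 50.79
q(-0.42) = 3.41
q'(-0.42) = -4.09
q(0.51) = -1.15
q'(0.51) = -0.86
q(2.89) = 126.59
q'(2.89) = 139.99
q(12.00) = 9761.35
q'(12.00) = 2440.80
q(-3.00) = -122.90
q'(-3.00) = 139.35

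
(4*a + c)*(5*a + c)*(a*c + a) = 20*a^3*c + 20*a^3 + 9*a^2*c^2 + 9*a^2*c + a*c^3 + a*c^2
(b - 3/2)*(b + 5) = b^2 + 7*b/2 - 15/2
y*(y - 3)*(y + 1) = y^3 - 2*y^2 - 3*y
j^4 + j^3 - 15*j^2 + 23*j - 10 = (j - 2)*(j - 1)^2*(j + 5)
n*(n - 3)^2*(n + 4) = n^4 - 2*n^3 - 15*n^2 + 36*n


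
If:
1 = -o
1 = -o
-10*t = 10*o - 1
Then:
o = -1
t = 11/10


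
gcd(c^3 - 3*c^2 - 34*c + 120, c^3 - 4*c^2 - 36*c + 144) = c^2 + 2*c - 24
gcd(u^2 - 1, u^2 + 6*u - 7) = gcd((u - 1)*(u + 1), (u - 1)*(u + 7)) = u - 1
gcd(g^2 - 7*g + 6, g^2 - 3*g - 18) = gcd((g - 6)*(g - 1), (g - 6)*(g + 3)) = g - 6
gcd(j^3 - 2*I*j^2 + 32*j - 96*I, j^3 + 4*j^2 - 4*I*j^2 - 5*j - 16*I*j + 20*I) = j - 4*I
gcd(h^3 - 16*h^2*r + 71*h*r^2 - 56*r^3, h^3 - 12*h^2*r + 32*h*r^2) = -h + 8*r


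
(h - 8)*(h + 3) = h^2 - 5*h - 24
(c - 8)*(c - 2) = c^2 - 10*c + 16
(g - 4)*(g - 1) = g^2 - 5*g + 4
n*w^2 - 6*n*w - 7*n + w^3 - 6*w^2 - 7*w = (n + w)*(w - 7)*(w + 1)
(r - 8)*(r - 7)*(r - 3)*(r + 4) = r^4 - 14*r^3 + 29*r^2 + 236*r - 672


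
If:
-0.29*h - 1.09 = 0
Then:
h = -3.76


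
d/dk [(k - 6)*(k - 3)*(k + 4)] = 3*k^2 - 10*k - 18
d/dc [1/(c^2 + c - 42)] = (-2*c - 1)/(c^2 + c - 42)^2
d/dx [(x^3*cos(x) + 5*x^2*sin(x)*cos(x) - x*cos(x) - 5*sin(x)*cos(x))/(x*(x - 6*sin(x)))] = (x*(x - 6*sin(x))*(-x^3*sin(x) + 3*x^2*cos(x) + 5*x^2*cos(2*x) + x*sin(x) + 5*x*sin(2*x) - cos(x) - 5*cos(2*x)) + x*(6*cos(x) - 1)*(x^3 + 5*x^2*sin(x) - x - 5*sin(x))*cos(x) + (x - 6*sin(x))*(-x^3 - 5*x^2*sin(x) + x + 5*sin(x))*cos(x))/(x^2*(x - 6*sin(x))^2)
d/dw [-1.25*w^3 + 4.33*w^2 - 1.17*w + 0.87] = -3.75*w^2 + 8.66*w - 1.17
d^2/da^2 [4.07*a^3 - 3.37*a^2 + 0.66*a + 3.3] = 24.42*a - 6.74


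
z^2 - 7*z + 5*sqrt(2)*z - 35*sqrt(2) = (z - 7)*(z + 5*sqrt(2))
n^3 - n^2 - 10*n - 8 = (n - 4)*(n + 1)*(n + 2)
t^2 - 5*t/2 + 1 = (t - 2)*(t - 1/2)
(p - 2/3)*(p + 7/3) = p^2 + 5*p/3 - 14/9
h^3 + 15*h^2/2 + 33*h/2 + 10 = (h + 1)*(h + 5/2)*(h + 4)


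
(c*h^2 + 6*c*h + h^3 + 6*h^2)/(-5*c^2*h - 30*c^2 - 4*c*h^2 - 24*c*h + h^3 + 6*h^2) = -h/(5*c - h)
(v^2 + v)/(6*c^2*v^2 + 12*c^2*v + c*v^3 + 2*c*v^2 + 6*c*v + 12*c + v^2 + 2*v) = v*(v + 1)/(6*c^2*v^2 + 12*c^2*v + c*v^3 + 2*c*v^2 + 6*c*v + 12*c + v^2 + 2*v)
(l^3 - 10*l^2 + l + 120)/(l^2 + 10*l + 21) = (l^2 - 13*l + 40)/(l + 7)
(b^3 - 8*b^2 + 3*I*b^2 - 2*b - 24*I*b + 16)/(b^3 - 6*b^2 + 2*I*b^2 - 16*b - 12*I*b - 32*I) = (b + I)/(b + 2)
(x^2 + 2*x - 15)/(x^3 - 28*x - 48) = (-x^2 - 2*x + 15)/(-x^3 + 28*x + 48)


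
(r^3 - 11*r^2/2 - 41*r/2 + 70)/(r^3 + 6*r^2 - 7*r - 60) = (2*r^2 - 19*r + 35)/(2*(r^2 + 2*r - 15))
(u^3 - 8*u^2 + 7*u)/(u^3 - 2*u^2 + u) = (u - 7)/(u - 1)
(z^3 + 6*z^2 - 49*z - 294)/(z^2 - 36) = (z^2 - 49)/(z - 6)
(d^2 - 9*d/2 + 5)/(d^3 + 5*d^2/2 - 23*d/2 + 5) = (2*d - 5)/(2*d^2 + 9*d - 5)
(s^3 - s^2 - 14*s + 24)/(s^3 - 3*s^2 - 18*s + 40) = (s - 3)/(s - 5)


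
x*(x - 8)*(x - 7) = x^3 - 15*x^2 + 56*x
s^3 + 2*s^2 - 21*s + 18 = (s - 3)*(s - 1)*(s + 6)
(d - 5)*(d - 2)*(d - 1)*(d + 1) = d^4 - 7*d^3 + 9*d^2 + 7*d - 10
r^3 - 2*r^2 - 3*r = r*(r - 3)*(r + 1)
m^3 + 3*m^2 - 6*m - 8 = (m - 2)*(m + 1)*(m + 4)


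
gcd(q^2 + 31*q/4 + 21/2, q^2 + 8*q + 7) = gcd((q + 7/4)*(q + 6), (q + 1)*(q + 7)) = 1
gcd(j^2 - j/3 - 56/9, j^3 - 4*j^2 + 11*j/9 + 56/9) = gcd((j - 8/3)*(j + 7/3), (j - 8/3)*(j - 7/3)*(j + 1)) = j - 8/3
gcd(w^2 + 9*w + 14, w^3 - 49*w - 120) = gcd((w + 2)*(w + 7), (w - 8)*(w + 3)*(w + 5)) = 1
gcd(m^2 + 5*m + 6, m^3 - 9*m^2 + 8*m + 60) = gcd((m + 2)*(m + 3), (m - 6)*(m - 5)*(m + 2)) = m + 2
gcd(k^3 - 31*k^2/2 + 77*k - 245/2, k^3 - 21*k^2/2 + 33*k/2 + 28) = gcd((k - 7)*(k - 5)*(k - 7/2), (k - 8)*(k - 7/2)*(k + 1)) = k - 7/2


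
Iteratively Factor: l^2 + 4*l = (l)*(l + 4)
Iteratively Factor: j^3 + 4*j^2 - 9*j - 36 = (j + 4)*(j^2 - 9) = (j - 3)*(j + 4)*(j + 3)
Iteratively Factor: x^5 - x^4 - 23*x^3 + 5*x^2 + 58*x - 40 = (x - 1)*(x^4 - 23*x^2 - 18*x + 40) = (x - 1)^2*(x^3 + x^2 - 22*x - 40) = (x - 1)^2*(x + 4)*(x^2 - 3*x - 10) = (x - 1)^2*(x + 2)*(x + 4)*(x - 5)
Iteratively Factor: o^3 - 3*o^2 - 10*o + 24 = (o + 3)*(o^2 - 6*o + 8) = (o - 4)*(o + 3)*(o - 2)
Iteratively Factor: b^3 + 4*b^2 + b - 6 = (b + 3)*(b^2 + b - 2) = (b - 1)*(b + 3)*(b + 2)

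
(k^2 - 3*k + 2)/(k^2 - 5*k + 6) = (k - 1)/(k - 3)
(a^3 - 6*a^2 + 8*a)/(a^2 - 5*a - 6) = a*(-a^2 + 6*a - 8)/(-a^2 + 5*a + 6)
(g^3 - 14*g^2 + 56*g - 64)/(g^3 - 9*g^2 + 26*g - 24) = (g - 8)/(g - 3)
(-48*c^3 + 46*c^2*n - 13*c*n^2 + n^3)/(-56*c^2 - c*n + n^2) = (6*c^2 - 5*c*n + n^2)/(7*c + n)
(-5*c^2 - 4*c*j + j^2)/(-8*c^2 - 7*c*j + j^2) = (5*c - j)/(8*c - j)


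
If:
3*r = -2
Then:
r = -2/3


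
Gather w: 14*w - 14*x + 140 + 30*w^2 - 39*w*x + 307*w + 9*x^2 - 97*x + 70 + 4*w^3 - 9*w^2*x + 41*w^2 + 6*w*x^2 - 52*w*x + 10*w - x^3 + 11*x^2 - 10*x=4*w^3 + w^2*(71 - 9*x) + w*(6*x^2 - 91*x + 331) - x^3 + 20*x^2 - 121*x + 210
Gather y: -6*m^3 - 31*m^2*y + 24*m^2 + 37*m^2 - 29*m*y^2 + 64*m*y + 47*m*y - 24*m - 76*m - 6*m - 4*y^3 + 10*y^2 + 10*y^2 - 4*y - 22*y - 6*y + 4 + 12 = -6*m^3 + 61*m^2 - 106*m - 4*y^3 + y^2*(20 - 29*m) + y*(-31*m^2 + 111*m - 32) + 16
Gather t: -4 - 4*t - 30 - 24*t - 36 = -28*t - 70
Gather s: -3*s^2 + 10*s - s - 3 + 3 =-3*s^2 + 9*s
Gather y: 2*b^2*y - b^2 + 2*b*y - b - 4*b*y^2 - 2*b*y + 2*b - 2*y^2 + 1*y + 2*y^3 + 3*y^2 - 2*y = -b^2 + b + 2*y^3 + y^2*(1 - 4*b) + y*(2*b^2 - 1)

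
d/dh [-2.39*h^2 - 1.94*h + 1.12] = -4.78*h - 1.94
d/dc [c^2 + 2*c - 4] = 2*c + 2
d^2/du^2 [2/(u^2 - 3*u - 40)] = 4*(u^2 - 3*u - (2*u - 3)^2 - 40)/(-u^2 + 3*u + 40)^3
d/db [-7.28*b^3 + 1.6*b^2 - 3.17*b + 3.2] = -21.84*b^2 + 3.2*b - 3.17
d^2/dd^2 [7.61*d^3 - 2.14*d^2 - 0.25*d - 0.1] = 45.66*d - 4.28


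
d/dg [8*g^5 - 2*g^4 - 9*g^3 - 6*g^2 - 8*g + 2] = 40*g^4 - 8*g^3 - 27*g^2 - 12*g - 8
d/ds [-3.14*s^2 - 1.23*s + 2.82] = -6.28*s - 1.23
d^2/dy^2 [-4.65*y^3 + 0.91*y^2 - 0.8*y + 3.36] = 1.82 - 27.9*y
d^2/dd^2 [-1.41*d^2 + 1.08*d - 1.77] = -2.82000000000000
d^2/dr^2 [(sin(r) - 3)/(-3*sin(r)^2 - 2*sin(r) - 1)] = (9*sin(r)^5 - 114*sin(r)^4 - 90*sin(r)^3 + 184*sin(r)^2 + 133*sin(r) + 10)/(3*sin(r)^2 + 2*sin(r) + 1)^3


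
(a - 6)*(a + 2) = a^2 - 4*a - 12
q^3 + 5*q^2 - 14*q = q*(q - 2)*(q + 7)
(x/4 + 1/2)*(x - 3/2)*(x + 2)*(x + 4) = x^4/4 + 13*x^3/8 + 2*x^2 - 7*x/2 - 6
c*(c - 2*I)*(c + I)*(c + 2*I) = c^4 + I*c^3 + 4*c^2 + 4*I*c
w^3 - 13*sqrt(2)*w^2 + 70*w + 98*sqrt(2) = (w - 7*sqrt(2))^2*(w + sqrt(2))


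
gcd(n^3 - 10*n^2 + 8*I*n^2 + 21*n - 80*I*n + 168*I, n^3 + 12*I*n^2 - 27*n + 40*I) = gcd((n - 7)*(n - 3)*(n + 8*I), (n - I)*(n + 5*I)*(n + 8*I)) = n + 8*I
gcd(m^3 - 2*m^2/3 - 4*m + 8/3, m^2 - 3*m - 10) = m + 2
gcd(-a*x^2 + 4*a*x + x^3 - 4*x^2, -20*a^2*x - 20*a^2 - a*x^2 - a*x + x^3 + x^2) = 1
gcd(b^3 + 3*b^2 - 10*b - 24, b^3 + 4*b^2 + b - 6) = b + 2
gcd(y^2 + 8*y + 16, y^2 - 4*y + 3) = 1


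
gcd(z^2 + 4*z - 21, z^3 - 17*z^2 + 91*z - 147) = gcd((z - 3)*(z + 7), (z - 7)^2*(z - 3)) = z - 3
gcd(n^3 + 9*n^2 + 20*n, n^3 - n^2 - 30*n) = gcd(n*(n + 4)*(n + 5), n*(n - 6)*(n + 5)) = n^2 + 5*n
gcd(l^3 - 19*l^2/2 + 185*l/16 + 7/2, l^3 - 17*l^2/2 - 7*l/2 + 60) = l - 8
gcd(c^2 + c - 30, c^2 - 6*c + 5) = c - 5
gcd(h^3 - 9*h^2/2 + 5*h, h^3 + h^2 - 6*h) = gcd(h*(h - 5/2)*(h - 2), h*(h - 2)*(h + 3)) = h^2 - 2*h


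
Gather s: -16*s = -16*s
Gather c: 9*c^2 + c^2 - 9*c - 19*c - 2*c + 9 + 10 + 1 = 10*c^2 - 30*c + 20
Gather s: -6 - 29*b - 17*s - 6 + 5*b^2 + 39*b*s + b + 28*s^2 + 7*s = 5*b^2 - 28*b + 28*s^2 + s*(39*b - 10) - 12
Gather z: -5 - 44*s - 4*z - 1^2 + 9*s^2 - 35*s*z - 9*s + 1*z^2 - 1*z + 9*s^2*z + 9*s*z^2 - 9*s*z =9*s^2 - 53*s + z^2*(9*s + 1) + z*(9*s^2 - 44*s - 5) - 6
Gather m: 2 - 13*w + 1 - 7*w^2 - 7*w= -7*w^2 - 20*w + 3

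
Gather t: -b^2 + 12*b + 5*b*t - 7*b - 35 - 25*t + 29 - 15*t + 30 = -b^2 + 5*b + t*(5*b - 40) + 24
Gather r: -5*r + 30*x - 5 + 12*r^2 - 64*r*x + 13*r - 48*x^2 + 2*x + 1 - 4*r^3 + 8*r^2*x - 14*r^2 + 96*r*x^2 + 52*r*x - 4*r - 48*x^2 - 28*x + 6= -4*r^3 + r^2*(8*x - 2) + r*(96*x^2 - 12*x + 4) - 96*x^2 + 4*x + 2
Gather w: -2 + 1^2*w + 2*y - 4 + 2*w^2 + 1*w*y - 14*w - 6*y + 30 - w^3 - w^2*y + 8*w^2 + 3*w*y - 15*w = -w^3 + w^2*(10 - y) + w*(4*y - 28) - 4*y + 24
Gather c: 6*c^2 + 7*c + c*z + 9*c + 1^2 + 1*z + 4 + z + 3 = 6*c^2 + c*(z + 16) + 2*z + 8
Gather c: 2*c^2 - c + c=2*c^2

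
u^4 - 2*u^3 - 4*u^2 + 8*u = u*(u - 2)^2*(u + 2)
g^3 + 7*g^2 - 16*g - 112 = (g - 4)*(g + 4)*(g + 7)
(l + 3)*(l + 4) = l^2 + 7*l + 12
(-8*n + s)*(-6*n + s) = 48*n^2 - 14*n*s + s^2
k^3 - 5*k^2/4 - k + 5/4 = (k - 5/4)*(k - 1)*(k + 1)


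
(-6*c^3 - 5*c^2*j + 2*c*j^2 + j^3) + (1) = -6*c^3 - 5*c^2*j + 2*c*j^2 + j^3 + 1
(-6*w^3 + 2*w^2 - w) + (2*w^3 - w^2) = -4*w^3 + w^2 - w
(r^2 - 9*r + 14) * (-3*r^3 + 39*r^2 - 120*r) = -3*r^5 + 66*r^4 - 513*r^3 + 1626*r^2 - 1680*r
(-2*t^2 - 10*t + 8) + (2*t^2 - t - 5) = 3 - 11*t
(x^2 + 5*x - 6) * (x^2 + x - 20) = x^4 + 6*x^3 - 21*x^2 - 106*x + 120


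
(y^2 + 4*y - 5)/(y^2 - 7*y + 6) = (y + 5)/(y - 6)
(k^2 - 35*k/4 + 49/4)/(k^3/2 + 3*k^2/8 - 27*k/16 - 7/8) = 4*(k - 7)/(2*k^2 + 5*k + 2)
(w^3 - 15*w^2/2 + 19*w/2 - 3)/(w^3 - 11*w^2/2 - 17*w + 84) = (2*w^2 - 3*w + 1)/(2*w^2 + w - 28)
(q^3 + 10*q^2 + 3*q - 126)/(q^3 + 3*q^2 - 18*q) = (q + 7)/q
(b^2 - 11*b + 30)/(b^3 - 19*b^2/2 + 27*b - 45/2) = 2*(b - 6)/(2*b^2 - 9*b + 9)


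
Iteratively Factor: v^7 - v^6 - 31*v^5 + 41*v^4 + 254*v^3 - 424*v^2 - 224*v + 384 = (v + 4)*(v^6 - 5*v^5 - 11*v^4 + 85*v^3 - 86*v^2 - 80*v + 96) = (v + 1)*(v + 4)*(v^5 - 6*v^4 - 5*v^3 + 90*v^2 - 176*v + 96) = (v - 2)*(v + 1)*(v + 4)*(v^4 - 4*v^3 - 13*v^2 + 64*v - 48) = (v - 3)*(v - 2)*(v + 1)*(v + 4)*(v^3 - v^2 - 16*v + 16) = (v - 4)*(v - 3)*(v - 2)*(v + 1)*(v + 4)*(v^2 + 3*v - 4) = (v - 4)*(v - 3)*(v - 2)*(v - 1)*(v + 1)*(v + 4)*(v + 4)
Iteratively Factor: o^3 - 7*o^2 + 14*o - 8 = (o - 4)*(o^2 - 3*o + 2) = (o - 4)*(o - 1)*(o - 2)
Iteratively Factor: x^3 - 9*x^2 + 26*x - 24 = (x - 4)*(x^2 - 5*x + 6) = (x - 4)*(x - 3)*(x - 2)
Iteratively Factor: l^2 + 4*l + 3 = (l + 1)*(l + 3)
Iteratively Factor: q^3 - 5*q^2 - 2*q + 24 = (q - 3)*(q^2 - 2*q - 8) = (q - 3)*(q + 2)*(q - 4)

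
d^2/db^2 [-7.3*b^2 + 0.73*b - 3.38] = -14.6000000000000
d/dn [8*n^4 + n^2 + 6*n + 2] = 32*n^3 + 2*n + 6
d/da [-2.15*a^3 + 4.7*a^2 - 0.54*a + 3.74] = -6.45*a^2 + 9.4*a - 0.54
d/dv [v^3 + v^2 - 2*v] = 3*v^2 + 2*v - 2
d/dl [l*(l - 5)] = 2*l - 5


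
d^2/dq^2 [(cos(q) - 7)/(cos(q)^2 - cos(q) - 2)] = (9*sin(q)^4*cos(q) - 27*sin(q)^4 + 77*sin(q)^2 - 53*cos(q)/4 + 39*cos(3*q)/4 - cos(5*q)/2 - 4)/(sin(q)^2 + cos(q) + 1)^3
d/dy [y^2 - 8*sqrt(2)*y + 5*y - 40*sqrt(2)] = 2*y - 8*sqrt(2) + 5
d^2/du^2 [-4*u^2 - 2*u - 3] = -8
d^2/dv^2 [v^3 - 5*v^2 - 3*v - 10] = 6*v - 10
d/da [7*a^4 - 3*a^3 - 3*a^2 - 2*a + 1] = 28*a^3 - 9*a^2 - 6*a - 2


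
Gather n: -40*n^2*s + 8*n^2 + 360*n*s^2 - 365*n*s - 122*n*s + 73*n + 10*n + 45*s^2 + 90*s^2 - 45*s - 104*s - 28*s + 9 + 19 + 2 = n^2*(8 - 40*s) + n*(360*s^2 - 487*s + 83) + 135*s^2 - 177*s + 30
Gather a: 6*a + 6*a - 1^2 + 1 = 12*a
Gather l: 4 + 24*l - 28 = 24*l - 24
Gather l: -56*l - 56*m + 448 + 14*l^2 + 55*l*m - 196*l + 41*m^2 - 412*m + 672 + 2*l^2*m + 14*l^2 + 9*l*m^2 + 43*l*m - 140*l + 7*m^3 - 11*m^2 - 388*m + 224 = l^2*(2*m + 28) + l*(9*m^2 + 98*m - 392) + 7*m^3 + 30*m^2 - 856*m + 1344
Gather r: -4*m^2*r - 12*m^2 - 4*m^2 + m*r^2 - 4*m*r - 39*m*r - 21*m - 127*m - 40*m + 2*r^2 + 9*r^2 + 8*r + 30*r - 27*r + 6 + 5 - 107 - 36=-16*m^2 - 188*m + r^2*(m + 11) + r*(-4*m^2 - 43*m + 11) - 132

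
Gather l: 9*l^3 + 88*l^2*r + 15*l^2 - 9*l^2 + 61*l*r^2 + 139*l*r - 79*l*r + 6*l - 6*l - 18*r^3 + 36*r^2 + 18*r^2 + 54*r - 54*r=9*l^3 + l^2*(88*r + 6) + l*(61*r^2 + 60*r) - 18*r^3 + 54*r^2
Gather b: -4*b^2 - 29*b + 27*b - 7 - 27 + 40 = -4*b^2 - 2*b + 6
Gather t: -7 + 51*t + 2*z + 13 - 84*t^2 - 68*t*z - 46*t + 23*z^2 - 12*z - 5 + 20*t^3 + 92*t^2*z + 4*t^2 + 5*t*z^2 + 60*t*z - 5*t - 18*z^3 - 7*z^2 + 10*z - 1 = 20*t^3 + t^2*(92*z - 80) + t*(5*z^2 - 8*z) - 18*z^3 + 16*z^2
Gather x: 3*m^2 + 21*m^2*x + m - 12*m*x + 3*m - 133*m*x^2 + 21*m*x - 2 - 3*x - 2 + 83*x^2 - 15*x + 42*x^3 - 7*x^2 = 3*m^2 + 4*m + 42*x^3 + x^2*(76 - 133*m) + x*(21*m^2 + 9*m - 18) - 4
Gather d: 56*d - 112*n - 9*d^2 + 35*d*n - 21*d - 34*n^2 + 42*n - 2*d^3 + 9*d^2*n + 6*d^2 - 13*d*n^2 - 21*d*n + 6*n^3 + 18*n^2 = -2*d^3 + d^2*(9*n - 3) + d*(-13*n^2 + 14*n + 35) + 6*n^3 - 16*n^2 - 70*n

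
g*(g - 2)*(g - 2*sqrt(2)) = g^3 - 2*sqrt(2)*g^2 - 2*g^2 + 4*sqrt(2)*g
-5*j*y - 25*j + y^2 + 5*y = (-5*j + y)*(y + 5)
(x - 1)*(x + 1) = x^2 - 1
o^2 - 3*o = o*(o - 3)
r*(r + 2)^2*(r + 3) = r^4 + 7*r^3 + 16*r^2 + 12*r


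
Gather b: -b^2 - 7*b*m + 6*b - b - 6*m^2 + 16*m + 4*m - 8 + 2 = -b^2 + b*(5 - 7*m) - 6*m^2 + 20*m - 6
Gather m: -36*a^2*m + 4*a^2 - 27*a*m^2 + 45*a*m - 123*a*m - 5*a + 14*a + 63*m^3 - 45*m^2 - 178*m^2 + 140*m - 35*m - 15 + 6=4*a^2 + 9*a + 63*m^3 + m^2*(-27*a - 223) + m*(-36*a^2 - 78*a + 105) - 9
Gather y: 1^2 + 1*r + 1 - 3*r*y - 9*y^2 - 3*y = r - 9*y^2 + y*(-3*r - 3) + 2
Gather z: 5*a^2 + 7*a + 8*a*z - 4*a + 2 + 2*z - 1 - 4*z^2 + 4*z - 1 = 5*a^2 + 3*a - 4*z^2 + z*(8*a + 6)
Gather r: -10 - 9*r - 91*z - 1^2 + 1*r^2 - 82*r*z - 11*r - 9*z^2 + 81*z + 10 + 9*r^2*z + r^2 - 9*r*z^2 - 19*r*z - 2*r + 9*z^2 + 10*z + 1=r^2*(9*z + 2) + r*(-9*z^2 - 101*z - 22)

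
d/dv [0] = 0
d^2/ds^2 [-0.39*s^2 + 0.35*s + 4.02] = -0.780000000000000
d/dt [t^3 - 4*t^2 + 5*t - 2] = 3*t^2 - 8*t + 5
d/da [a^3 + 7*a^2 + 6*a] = 3*a^2 + 14*a + 6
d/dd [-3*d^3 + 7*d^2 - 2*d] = -9*d^2 + 14*d - 2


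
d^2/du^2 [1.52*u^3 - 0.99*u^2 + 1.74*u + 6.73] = 9.12*u - 1.98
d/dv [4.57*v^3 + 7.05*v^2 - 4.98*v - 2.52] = 13.71*v^2 + 14.1*v - 4.98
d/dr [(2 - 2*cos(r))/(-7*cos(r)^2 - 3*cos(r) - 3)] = 2*(-7*sin(r)^2 - 14*cos(r) + 1)*sin(r)/(7*cos(r)^2 + 3*cos(r) + 3)^2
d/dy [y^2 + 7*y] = 2*y + 7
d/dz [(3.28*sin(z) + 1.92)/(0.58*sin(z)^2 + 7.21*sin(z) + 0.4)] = (-2.2272*sin(z) + 0.9512*cos(2*z) - 13.4824)*cos(z)/(0.58*sin(z)^2 + 7.21*sin(z) + 0.4)^2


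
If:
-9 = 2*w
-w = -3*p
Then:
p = -3/2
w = -9/2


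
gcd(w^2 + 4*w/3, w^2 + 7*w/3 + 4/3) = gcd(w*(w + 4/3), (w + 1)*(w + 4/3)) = w + 4/3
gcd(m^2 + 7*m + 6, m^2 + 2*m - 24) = m + 6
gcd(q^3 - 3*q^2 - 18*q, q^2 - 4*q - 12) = q - 6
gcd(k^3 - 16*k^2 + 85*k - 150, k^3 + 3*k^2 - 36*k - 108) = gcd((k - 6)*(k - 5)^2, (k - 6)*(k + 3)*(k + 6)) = k - 6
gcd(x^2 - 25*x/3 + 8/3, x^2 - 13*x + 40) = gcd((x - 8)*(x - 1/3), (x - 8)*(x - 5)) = x - 8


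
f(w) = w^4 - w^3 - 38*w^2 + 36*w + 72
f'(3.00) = -111.00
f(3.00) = -108.00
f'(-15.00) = -12999.00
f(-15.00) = 44982.00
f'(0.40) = 5.38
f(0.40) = 80.28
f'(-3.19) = 118.06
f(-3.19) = -293.52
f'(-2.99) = 129.50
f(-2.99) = -268.71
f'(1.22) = -53.92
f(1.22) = 59.76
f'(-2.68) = 141.14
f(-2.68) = -226.58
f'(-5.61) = -338.29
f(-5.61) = -158.85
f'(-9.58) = -3028.12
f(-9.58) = 5541.74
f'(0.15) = 24.55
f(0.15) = 76.54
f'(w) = 4*w^3 - 3*w^2 - 76*w + 36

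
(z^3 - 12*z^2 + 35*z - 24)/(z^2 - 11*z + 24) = z - 1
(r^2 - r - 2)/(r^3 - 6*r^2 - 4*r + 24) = (r + 1)/(r^2 - 4*r - 12)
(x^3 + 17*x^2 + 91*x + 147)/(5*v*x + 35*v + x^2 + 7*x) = (x^2 + 10*x + 21)/(5*v + x)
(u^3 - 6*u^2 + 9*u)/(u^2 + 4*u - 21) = u*(u - 3)/(u + 7)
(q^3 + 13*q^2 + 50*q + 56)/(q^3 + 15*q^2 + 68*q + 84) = (q + 4)/(q + 6)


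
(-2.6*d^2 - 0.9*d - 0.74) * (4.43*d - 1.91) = -11.518*d^3 + 0.979000000000001*d^2 - 1.5592*d + 1.4134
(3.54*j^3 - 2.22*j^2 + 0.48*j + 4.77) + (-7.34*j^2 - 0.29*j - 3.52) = 3.54*j^3 - 9.56*j^2 + 0.19*j + 1.25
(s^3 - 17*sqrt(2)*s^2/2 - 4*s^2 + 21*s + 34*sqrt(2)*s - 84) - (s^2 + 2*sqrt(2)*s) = s^3 - 17*sqrt(2)*s^2/2 - 5*s^2 + 21*s + 32*sqrt(2)*s - 84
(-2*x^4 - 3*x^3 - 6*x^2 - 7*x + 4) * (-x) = 2*x^5 + 3*x^4 + 6*x^3 + 7*x^2 - 4*x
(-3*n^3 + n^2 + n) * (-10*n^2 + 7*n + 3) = 30*n^5 - 31*n^4 - 12*n^3 + 10*n^2 + 3*n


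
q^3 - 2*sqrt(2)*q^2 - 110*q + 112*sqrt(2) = (q - 8*sqrt(2))*(q - sqrt(2))*(q + 7*sqrt(2))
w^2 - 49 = (w - 7)*(w + 7)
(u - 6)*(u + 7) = u^2 + u - 42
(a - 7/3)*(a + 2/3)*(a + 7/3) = a^3 + 2*a^2/3 - 49*a/9 - 98/27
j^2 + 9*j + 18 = (j + 3)*(j + 6)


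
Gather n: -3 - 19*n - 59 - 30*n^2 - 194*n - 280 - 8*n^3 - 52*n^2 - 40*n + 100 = -8*n^3 - 82*n^2 - 253*n - 242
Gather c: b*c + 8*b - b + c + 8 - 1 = 7*b + c*(b + 1) + 7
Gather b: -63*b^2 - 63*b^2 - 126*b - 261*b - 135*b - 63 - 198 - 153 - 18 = -126*b^2 - 522*b - 432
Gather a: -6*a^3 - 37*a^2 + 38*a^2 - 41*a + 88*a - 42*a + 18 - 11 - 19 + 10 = -6*a^3 + a^2 + 5*a - 2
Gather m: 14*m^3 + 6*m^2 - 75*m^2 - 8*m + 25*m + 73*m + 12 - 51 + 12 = 14*m^3 - 69*m^2 + 90*m - 27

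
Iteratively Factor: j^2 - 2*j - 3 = (j + 1)*(j - 3)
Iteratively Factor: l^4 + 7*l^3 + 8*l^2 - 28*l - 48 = (l + 3)*(l^3 + 4*l^2 - 4*l - 16) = (l - 2)*(l + 3)*(l^2 + 6*l + 8) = (l - 2)*(l + 3)*(l + 4)*(l + 2)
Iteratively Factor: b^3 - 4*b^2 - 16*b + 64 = (b - 4)*(b^2 - 16) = (b - 4)*(b + 4)*(b - 4)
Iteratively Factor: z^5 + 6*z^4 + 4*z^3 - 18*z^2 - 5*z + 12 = (z - 1)*(z^4 + 7*z^3 + 11*z^2 - 7*z - 12) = (z - 1)*(z + 1)*(z^3 + 6*z^2 + 5*z - 12) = (z - 1)*(z + 1)*(z + 4)*(z^2 + 2*z - 3) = (z - 1)^2*(z + 1)*(z + 4)*(z + 3)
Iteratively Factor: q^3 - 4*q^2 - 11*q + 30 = (q + 3)*(q^2 - 7*q + 10) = (q - 2)*(q + 3)*(q - 5)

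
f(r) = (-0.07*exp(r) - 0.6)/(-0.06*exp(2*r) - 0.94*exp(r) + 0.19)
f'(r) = (-0.07*exp(r) - 0.6)*(0.12*exp(2*r) + 0.94*exp(r))/(-0.06*exp(2*r) - 0.94*exp(r) + 0.19)^2 - 0.07*exp(r)/(-0.06*exp(2*r) - 0.94*exp(r) + 0.19)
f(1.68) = 0.15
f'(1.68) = -0.13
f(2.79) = 0.06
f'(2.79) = -0.05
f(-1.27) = 7.87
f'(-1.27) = -27.10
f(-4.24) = -3.41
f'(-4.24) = -0.27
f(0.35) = 0.55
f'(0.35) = -0.61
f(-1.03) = 4.08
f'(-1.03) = -9.18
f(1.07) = 0.26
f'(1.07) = -0.26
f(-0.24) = 1.12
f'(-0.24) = -1.46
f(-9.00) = -3.16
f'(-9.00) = 0.00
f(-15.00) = -3.16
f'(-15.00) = 0.00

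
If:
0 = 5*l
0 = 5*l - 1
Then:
No Solution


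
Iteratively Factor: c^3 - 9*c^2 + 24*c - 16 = (c - 4)*(c^2 - 5*c + 4) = (c - 4)*(c - 1)*(c - 4)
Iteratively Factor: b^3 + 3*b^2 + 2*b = (b)*(b^2 + 3*b + 2) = b*(b + 2)*(b + 1)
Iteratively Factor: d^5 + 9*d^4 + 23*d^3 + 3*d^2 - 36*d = (d)*(d^4 + 9*d^3 + 23*d^2 + 3*d - 36) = d*(d + 4)*(d^3 + 5*d^2 + 3*d - 9) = d*(d + 3)*(d + 4)*(d^2 + 2*d - 3) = d*(d - 1)*(d + 3)*(d + 4)*(d + 3)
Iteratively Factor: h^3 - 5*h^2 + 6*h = (h - 3)*(h^2 - 2*h) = h*(h - 3)*(h - 2)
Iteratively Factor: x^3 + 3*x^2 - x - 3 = (x + 1)*(x^2 + 2*x - 3) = (x + 1)*(x + 3)*(x - 1)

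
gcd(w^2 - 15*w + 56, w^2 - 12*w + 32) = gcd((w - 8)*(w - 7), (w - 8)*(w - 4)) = w - 8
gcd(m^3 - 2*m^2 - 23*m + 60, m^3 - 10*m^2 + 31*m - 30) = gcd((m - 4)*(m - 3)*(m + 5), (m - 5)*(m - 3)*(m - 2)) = m - 3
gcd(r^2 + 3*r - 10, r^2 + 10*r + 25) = r + 5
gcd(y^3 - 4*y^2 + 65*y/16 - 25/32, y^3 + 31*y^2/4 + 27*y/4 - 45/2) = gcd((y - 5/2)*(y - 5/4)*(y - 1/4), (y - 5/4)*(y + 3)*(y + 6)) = y - 5/4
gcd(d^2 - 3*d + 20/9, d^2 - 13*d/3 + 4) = d - 4/3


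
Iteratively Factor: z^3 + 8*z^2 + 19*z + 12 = (z + 1)*(z^2 + 7*z + 12) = (z + 1)*(z + 4)*(z + 3)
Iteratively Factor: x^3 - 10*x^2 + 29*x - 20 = (x - 5)*(x^2 - 5*x + 4) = (x - 5)*(x - 1)*(x - 4)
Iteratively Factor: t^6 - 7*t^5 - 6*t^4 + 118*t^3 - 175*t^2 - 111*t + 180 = (t - 3)*(t^5 - 4*t^4 - 18*t^3 + 64*t^2 + 17*t - 60) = (t - 3)*(t + 4)*(t^4 - 8*t^3 + 14*t^2 + 8*t - 15) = (t - 3)*(t - 1)*(t + 4)*(t^3 - 7*t^2 + 7*t + 15) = (t - 3)^2*(t - 1)*(t + 4)*(t^2 - 4*t - 5) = (t - 5)*(t - 3)^2*(t - 1)*(t + 4)*(t + 1)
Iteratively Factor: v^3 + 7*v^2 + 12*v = (v + 4)*(v^2 + 3*v) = v*(v + 4)*(v + 3)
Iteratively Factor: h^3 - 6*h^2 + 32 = (h - 4)*(h^2 - 2*h - 8) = (h - 4)*(h + 2)*(h - 4)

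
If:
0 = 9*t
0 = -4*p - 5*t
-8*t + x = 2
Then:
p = 0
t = 0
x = 2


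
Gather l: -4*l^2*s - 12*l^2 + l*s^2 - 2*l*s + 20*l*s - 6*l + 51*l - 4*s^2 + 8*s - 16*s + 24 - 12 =l^2*(-4*s - 12) + l*(s^2 + 18*s + 45) - 4*s^2 - 8*s + 12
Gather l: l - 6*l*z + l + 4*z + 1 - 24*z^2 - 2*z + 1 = l*(2 - 6*z) - 24*z^2 + 2*z + 2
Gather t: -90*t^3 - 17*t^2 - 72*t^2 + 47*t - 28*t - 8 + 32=-90*t^3 - 89*t^2 + 19*t + 24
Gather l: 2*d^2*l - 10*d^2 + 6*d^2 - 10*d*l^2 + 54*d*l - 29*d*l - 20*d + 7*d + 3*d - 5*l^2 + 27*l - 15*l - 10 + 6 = -4*d^2 - 10*d + l^2*(-10*d - 5) + l*(2*d^2 + 25*d + 12) - 4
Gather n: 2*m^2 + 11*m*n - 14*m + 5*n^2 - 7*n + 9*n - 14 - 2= 2*m^2 - 14*m + 5*n^2 + n*(11*m + 2) - 16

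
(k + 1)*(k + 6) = k^2 + 7*k + 6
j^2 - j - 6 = (j - 3)*(j + 2)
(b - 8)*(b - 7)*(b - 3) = b^3 - 18*b^2 + 101*b - 168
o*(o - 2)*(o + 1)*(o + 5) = o^4 + 4*o^3 - 7*o^2 - 10*o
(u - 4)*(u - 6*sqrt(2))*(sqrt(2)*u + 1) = sqrt(2)*u^3 - 11*u^2 - 4*sqrt(2)*u^2 - 6*sqrt(2)*u + 44*u + 24*sqrt(2)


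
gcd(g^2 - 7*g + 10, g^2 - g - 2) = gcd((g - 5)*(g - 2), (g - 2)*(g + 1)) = g - 2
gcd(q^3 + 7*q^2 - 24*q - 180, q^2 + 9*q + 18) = q + 6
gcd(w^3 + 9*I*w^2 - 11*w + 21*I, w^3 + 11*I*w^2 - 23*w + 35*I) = w^2 + 6*I*w + 7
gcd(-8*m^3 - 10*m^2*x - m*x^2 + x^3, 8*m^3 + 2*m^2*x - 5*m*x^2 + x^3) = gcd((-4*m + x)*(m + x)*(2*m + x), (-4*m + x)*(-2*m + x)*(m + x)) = -4*m^2 - 3*m*x + x^2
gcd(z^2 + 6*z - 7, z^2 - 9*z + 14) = 1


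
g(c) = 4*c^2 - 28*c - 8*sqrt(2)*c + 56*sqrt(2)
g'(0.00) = -39.31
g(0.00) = 79.20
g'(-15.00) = -159.31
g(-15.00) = 1568.90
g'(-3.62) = -68.27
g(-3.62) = 273.93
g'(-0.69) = -44.83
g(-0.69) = 108.23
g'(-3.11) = -64.19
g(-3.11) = 240.15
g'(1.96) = -23.63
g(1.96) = 17.51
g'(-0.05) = -39.71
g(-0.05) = 81.17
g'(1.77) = -25.15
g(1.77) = 22.14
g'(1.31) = -28.83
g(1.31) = 34.56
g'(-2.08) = -55.95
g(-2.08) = 178.27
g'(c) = 8*c - 28 - 8*sqrt(2)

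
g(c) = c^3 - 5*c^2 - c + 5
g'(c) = 3*c^2 - 10*c - 1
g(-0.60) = 3.58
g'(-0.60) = 6.08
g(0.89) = 0.85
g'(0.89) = -7.52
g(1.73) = -6.52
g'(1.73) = -9.32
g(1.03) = -0.24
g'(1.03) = -8.12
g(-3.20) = -75.77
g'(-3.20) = 61.72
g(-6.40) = -455.54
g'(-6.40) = 185.88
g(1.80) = -7.17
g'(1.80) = -9.28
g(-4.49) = -181.83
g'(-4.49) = 104.38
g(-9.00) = -1120.00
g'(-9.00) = 332.00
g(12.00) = 1001.00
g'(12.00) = 311.00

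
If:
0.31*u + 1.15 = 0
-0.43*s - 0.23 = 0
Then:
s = -0.53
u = -3.71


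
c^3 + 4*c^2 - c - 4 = (c - 1)*(c + 1)*(c + 4)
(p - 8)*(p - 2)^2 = p^3 - 12*p^2 + 36*p - 32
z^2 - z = z*(z - 1)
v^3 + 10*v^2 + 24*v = v*(v + 4)*(v + 6)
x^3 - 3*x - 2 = (x - 2)*(x + 1)^2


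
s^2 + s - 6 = (s - 2)*(s + 3)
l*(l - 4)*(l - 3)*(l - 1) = l^4 - 8*l^3 + 19*l^2 - 12*l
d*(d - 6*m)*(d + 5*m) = d^3 - d^2*m - 30*d*m^2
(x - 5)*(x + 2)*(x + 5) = x^3 + 2*x^2 - 25*x - 50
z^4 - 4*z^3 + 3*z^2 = z^2*(z - 3)*(z - 1)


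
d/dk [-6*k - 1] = -6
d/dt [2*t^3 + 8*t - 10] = 6*t^2 + 8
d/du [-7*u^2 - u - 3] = -14*u - 1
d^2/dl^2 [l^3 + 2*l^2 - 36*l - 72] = 6*l + 4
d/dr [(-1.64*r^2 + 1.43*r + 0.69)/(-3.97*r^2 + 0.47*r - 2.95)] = (4.9063*r^2 + 15.1546*r - 4.5428)/(15.7609*r^4 - 3.7318*r^3 + 23.6439*r^2 - 2.773*r + 8.7025)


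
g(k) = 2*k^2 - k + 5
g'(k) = 4*k - 1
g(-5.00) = 60.00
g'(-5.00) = -21.00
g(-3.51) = 33.15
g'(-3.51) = -15.04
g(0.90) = 5.72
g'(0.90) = 2.60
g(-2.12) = 16.11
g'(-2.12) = -9.48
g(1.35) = 7.30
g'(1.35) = 4.40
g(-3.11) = 27.45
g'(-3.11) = -13.44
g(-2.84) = 23.97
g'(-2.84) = -12.36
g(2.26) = 12.96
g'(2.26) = 8.04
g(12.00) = 281.00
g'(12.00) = 47.00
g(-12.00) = 305.00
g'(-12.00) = -49.00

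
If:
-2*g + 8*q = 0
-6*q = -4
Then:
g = 8/3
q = 2/3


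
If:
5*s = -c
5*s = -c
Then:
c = -5*s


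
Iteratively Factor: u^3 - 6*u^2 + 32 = (u + 2)*(u^2 - 8*u + 16) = (u - 4)*(u + 2)*(u - 4)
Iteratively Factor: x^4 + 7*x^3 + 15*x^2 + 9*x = (x)*(x^3 + 7*x^2 + 15*x + 9) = x*(x + 1)*(x^2 + 6*x + 9) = x*(x + 1)*(x + 3)*(x + 3)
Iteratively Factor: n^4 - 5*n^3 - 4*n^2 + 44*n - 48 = (n - 2)*(n^3 - 3*n^2 - 10*n + 24) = (n - 2)^2*(n^2 - n - 12) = (n - 2)^2*(n + 3)*(n - 4)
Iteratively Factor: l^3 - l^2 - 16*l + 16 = (l - 4)*(l^2 + 3*l - 4) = (l - 4)*(l + 4)*(l - 1)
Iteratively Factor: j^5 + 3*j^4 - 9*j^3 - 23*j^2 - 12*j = (j - 3)*(j^4 + 6*j^3 + 9*j^2 + 4*j) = (j - 3)*(j + 4)*(j^3 + 2*j^2 + j) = j*(j - 3)*(j + 4)*(j^2 + 2*j + 1) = j*(j - 3)*(j + 1)*(j + 4)*(j + 1)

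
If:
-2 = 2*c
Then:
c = -1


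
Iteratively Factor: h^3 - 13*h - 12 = (h + 1)*(h^2 - h - 12) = (h - 4)*(h + 1)*(h + 3)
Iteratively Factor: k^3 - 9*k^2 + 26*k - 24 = (k - 3)*(k^2 - 6*k + 8) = (k - 3)*(k - 2)*(k - 4)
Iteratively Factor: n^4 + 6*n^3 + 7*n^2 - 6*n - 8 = (n + 1)*(n^3 + 5*n^2 + 2*n - 8) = (n + 1)*(n + 4)*(n^2 + n - 2) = (n + 1)*(n + 2)*(n + 4)*(n - 1)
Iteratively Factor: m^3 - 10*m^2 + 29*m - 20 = (m - 5)*(m^2 - 5*m + 4) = (m - 5)*(m - 4)*(m - 1)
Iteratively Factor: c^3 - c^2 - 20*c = (c + 4)*(c^2 - 5*c) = c*(c + 4)*(c - 5)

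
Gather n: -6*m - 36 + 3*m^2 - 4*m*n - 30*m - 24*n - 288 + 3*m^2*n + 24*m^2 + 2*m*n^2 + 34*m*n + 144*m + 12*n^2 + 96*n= 27*m^2 + 108*m + n^2*(2*m + 12) + n*(3*m^2 + 30*m + 72) - 324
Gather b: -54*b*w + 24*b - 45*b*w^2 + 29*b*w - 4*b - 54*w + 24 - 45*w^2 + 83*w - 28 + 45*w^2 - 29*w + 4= b*(-45*w^2 - 25*w + 20)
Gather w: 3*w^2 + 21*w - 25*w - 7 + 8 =3*w^2 - 4*w + 1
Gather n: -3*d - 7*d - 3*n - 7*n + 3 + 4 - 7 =-10*d - 10*n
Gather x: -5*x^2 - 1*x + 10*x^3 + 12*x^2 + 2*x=10*x^3 + 7*x^2 + x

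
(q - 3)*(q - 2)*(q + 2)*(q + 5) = q^4 + 2*q^3 - 19*q^2 - 8*q + 60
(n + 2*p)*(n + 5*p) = n^2 + 7*n*p + 10*p^2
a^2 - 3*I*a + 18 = (a - 6*I)*(a + 3*I)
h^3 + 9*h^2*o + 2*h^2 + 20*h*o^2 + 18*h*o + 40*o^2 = (h + 2)*(h + 4*o)*(h + 5*o)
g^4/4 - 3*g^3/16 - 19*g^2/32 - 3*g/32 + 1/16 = (g/4 + 1/4)*(g - 2)*(g - 1/4)*(g + 1/2)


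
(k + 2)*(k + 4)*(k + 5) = k^3 + 11*k^2 + 38*k + 40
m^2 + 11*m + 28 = (m + 4)*(m + 7)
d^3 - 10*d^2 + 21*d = d*(d - 7)*(d - 3)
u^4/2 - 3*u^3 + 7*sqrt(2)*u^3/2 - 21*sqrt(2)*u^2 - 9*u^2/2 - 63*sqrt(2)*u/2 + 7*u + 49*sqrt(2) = (u/2 + 1)*(u - 7)*(u - 1)*(u + 7*sqrt(2))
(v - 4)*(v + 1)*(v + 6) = v^3 + 3*v^2 - 22*v - 24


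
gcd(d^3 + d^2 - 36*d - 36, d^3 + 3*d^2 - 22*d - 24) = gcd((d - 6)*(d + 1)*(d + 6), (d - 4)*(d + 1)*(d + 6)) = d^2 + 7*d + 6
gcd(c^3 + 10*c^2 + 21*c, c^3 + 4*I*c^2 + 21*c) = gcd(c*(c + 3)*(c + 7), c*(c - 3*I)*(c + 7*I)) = c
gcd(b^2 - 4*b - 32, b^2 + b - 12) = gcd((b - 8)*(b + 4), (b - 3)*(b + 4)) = b + 4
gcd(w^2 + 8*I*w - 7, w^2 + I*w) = w + I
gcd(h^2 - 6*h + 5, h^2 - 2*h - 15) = h - 5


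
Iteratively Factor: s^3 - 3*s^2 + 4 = (s + 1)*(s^2 - 4*s + 4) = (s - 2)*(s + 1)*(s - 2)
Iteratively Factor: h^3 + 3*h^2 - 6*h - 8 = (h - 2)*(h^2 + 5*h + 4) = (h - 2)*(h + 4)*(h + 1)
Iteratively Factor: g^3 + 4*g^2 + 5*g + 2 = (g + 1)*(g^2 + 3*g + 2) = (g + 1)*(g + 2)*(g + 1)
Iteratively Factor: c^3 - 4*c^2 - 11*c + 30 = (c + 3)*(c^2 - 7*c + 10) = (c - 5)*(c + 3)*(c - 2)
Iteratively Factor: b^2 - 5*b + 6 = (b - 3)*(b - 2)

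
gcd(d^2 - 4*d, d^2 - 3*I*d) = d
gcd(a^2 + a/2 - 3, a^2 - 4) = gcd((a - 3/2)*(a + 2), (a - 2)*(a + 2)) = a + 2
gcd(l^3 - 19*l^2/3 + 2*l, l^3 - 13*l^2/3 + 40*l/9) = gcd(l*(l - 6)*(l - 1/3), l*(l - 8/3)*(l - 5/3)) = l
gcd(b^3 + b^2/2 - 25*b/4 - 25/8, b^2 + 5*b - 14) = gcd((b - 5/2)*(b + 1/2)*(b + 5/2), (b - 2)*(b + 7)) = 1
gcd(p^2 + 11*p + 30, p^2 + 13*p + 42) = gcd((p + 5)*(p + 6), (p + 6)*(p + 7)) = p + 6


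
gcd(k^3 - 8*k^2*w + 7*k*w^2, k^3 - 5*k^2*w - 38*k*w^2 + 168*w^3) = -k + 7*w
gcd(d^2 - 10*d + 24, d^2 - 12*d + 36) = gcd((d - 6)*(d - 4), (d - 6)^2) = d - 6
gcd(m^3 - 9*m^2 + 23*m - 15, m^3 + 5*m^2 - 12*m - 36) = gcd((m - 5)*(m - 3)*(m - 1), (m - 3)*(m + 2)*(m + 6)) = m - 3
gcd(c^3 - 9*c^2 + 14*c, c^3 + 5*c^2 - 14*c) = c^2 - 2*c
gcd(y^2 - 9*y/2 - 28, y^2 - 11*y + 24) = y - 8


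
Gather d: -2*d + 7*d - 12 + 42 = 5*d + 30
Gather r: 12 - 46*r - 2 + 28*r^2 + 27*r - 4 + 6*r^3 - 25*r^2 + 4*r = 6*r^3 + 3*r^2 - 15*r + 6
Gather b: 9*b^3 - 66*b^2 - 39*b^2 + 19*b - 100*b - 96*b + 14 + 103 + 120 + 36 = 9*b^3 - 105*b^2 - 177*b + 273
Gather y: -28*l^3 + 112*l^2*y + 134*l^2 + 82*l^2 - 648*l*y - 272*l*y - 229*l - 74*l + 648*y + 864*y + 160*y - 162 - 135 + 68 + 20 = -28*l^3 + 216*l^2 - 303*l + y*(112*l^2 - 920*l + 1672) - 209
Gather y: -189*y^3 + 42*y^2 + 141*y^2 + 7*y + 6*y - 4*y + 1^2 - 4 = -189*y^3 + 183*y^2 + 9*y - 3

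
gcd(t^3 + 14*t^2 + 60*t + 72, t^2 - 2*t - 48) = t + 6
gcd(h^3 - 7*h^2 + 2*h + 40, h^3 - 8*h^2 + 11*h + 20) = h^2 - 9*h + 20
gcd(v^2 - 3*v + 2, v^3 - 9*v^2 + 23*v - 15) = v - 1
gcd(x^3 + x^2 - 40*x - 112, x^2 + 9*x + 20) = x + 4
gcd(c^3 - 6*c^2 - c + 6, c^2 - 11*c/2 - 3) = c - 6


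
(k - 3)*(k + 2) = k^2 - k - 6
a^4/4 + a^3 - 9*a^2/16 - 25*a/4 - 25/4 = (a/2 + 1)^2*(a - 5/2)*(a + 5/2)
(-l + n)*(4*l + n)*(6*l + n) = -24*l^3 + 14*l^2*n + 9*l*n^2 + n^3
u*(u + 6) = u^2 + 6*u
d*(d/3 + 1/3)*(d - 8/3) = d^3/3 - 5*d^2/9 - 8*d/9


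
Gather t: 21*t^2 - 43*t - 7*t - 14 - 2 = 21*t^2 - 50*t - 16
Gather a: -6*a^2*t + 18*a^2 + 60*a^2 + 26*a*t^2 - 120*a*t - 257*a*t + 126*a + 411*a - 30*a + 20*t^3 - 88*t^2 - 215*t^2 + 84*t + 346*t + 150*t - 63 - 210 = a^2*(78 - 6*t) + a*(26*t^2 - 377*t + 507) + 20*t^3 - 303*t^2 + 580*t - 273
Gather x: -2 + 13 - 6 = 5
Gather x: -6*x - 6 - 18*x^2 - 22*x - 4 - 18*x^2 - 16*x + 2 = -36*x^2 - 44*x - 8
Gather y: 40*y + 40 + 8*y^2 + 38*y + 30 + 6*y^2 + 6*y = 14*y^2 + 84*y + 70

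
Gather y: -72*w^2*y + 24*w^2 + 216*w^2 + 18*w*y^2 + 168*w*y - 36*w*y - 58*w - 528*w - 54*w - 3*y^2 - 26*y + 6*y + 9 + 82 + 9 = 240*w^2 - 640*w + y^2*(18*w - 3) + y*(-72*w^2 + 132*w - 20) + 100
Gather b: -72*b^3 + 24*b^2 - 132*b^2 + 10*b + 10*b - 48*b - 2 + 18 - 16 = -72*b^3 - 108*b^2 - 28*b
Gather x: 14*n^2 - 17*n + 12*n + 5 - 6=14*n^2 - 5*n - 1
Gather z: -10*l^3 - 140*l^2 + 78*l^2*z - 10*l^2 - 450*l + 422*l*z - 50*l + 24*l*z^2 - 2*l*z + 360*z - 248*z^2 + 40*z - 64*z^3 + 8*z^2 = -10*l^3 - 150*l^2 - 500*l - 64*z^3 + z^2*(24*l - 240) + z*(78*l^2 + 420*l + 400)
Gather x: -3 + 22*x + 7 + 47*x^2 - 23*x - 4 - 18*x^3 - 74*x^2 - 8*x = -18*x^3 - 27*x^2 - 9*x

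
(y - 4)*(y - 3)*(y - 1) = y^3 - 8*y^2 + 19*y - 12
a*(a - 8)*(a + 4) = a^3 - 4*a^2 - 32*a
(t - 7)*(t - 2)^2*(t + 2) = t^4 - 9*t^3 + 10*t^2 + 36*t - 56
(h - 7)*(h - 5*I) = h^2 - 7*h - 5*I*h + 35*I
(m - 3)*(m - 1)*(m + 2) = m^3 - 2*m^2 - 5*m + 6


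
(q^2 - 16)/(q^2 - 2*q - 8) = (q + 4)/(q + 2)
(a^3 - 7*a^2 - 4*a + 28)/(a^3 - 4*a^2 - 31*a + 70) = (a + 2)/(a + 5)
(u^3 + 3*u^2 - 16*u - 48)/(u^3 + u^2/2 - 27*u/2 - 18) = 2*(u + 4)/(2*u + 3)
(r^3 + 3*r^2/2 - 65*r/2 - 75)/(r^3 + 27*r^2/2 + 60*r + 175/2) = (2*r^2 - 7*r - 30)/(2*r^2 + 17*r + 35)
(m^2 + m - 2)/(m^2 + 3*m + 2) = (m - 1)/(m + 1)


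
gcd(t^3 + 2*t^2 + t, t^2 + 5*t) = t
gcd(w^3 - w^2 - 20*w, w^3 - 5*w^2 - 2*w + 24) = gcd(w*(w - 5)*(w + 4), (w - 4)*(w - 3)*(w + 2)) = 1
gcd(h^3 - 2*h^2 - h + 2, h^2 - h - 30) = 1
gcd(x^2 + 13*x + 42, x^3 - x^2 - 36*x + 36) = x + 6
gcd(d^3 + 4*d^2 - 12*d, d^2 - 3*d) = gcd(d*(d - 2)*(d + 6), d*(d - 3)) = d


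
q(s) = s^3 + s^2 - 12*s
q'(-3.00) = 9.00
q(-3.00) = 18.00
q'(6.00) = 108.00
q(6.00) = 180.00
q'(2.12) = 5.72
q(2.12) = -11.42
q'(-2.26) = -1.20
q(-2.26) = 20.68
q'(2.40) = 10.08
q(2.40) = -9.22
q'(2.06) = 4.85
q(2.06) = -11.73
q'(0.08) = -11.82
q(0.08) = -0.95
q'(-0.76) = -11.79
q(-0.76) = 9.26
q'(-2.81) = 6.07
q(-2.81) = 19.43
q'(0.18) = -11.54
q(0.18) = -2.12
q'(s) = 3*s^2 + 2*s - 12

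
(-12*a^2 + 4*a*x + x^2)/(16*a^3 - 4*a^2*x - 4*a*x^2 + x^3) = (6*a + x)/(-8*a^2 - 2*a*x + x^2)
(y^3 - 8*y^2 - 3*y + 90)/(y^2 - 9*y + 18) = (y^2 - 2*y - 15)/(y - 3)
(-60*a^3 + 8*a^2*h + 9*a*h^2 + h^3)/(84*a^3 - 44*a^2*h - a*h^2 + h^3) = (-30*a^2 - 11*a*h - h^2)/(42*a^2 - a*h - h^2)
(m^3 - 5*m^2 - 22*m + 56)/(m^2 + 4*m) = m - 9 + 14/m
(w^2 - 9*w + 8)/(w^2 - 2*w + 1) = (w - 8)/(w - 1)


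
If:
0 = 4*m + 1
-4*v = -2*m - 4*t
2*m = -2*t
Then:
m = -1/4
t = 1/4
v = 1/8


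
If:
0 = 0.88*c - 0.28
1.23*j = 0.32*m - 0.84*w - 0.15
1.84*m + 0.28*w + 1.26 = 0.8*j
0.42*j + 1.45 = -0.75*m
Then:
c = 0.32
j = -1.11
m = -1.31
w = 0.95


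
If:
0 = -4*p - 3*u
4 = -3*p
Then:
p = -4/3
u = 16/9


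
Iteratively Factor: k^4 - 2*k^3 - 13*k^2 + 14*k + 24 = (k - 4)*(k^3 + 2*k^2 - 5*k - 6) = (k - 4)*(k - 2)*(k^2 + 4*k + 3) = (k - 4)*(k - 2)*(k + 1)*(k + 3)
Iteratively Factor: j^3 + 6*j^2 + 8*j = (j)*(j^2 + 6*j + 8) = j*(j + 2)*(j + 4)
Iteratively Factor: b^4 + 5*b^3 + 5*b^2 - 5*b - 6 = (b + 3)*(b^3 + 2*b^2 - b - 2) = (b + 2)*(b + 3)*(b^2 - 1) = (b + 1)*(b + 2)*(b + 3)*(b - 1)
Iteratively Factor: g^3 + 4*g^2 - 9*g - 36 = (g + 3)*(g^2 + g - 12) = (g + 3)*(g + 4)*(g - 3)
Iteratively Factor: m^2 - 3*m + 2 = (m - 2)*(m - 1)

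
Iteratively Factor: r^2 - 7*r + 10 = (r - 5)*(r - 2)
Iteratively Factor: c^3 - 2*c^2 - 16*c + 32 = (c + 4)*(c^2 - 6*c + 8) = (c - 4)*(c + 4)*(c - 2)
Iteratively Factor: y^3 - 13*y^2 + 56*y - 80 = (y - 4)*(y^2 - 9*y + 20) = (y - 4)^2*(y - 5)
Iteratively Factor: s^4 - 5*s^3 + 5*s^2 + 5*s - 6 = (s - 1)*(s^3 - 4*s^2 + s + 6) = (s - 2)*(s - 1)*(s^2 - 2*s - 3) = (s - 2)*(s - 1)*(s + 1)*(s - 3)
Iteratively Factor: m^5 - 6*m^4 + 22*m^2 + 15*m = (m + 1)*(m^4 - 7*m^3 + 7*m^2 + 15*m) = (m + 1)^2*(m^3 - 8*m^2 + 15*m) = (m - 3)*(m + 1)^2*(m^2 - 5*m) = (m - 5)*(m - 3)*(m + 1)^2*(m)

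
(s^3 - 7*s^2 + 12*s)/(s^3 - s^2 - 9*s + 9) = s*(s - 4)/(s^2 + 2*s - 3)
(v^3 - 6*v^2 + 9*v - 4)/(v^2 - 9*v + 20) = (v^2 - 2*v + 1)/(v - 5)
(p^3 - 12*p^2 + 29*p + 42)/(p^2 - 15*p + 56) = (p^2 - 5*p - 6)/(p - 8)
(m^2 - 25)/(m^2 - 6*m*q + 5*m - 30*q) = (5 - m)/(-m + 6*q)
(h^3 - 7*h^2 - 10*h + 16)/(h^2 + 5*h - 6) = (h^2 - 6*h - 16)/(h + 6)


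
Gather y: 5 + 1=6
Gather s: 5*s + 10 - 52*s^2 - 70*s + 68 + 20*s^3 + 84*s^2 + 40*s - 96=20*s^3 + 32*s^2 - 25*s - 18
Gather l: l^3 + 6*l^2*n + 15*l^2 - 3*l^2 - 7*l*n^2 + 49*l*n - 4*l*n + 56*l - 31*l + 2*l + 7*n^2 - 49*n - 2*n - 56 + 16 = l^3 + l^2*(6*n + 12) + l*(-7*n^2 + 45*n + 27) + 7*n^2 - 51*n - 40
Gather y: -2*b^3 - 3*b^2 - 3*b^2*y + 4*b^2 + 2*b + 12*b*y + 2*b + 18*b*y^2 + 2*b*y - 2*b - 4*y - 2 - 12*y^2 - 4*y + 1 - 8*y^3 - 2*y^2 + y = -2*b^3 + b^2 + 2*b - 8*y^3 + y^2*(18*b - 14) + y*(-3*b^2 + 14*b - 7) - 1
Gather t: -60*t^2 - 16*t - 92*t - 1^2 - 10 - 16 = -60*t^2 - 108*t - 27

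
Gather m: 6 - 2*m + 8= 14 - 2*m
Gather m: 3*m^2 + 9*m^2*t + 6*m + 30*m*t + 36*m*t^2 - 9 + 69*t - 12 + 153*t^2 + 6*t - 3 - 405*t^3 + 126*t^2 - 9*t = m^2*(9*t + 3) + m*(36*t^2 + 30*t + 6) - 405*t^3 + 279*t^2 + 66*t - 24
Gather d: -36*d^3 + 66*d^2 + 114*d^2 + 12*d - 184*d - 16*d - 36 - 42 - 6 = -36*d^3 + 180*d^2 - 188*d - 84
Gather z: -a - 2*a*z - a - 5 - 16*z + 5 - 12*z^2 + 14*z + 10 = -2*a - 12*z^2 + z*(-2*a - 2) + 10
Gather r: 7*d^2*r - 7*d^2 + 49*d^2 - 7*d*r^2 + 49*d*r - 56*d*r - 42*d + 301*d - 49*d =42*d^2 - 7*d*r^2 + 210*d + r*(7*d^2 - 7*d)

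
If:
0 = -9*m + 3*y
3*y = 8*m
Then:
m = 0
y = 0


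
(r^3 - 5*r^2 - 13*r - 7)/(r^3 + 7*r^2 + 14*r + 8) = (r^2 - 6*r - 7)/(r^2 + 6*r + 8)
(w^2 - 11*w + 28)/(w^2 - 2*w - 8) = (w - 7)/(w + 2)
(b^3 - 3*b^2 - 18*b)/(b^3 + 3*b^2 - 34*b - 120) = b*(b + 3)/(b^2 + 9*b + 20)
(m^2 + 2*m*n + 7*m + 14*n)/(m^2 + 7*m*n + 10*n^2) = (m + 7)/(m + 5*n)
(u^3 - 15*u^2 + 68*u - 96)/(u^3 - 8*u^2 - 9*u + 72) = (u - 4)/(u + 3)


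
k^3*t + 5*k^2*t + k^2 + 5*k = k*(k + 5)*(k*t + 1)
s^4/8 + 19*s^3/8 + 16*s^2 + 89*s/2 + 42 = (s/4 + 1)*(s/2 + 1)*(s + 6)*(s + 7)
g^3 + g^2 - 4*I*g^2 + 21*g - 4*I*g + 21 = (g + 1)*(g - 7*I)*(g + 3*I)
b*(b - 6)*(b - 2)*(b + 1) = b^4 - 7*b^3 + 4*b^2 + 12*b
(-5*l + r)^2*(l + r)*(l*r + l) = 25*l^4*r + 25*l^4 + 15*l^3*r^2 + 15*l^3*r - 9*l^2*r^3 - 9*l^2*r^2 + l*r^4 + l*r^3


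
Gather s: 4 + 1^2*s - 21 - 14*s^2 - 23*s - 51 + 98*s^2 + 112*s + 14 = 84*s^2 + 90*s - 54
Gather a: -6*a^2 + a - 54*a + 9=-6*a^2 - 53*a + 9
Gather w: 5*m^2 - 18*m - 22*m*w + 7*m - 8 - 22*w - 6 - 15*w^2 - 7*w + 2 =5*m^2 - 11*m - 15*w^2 + w*(-22*m - 29) - 12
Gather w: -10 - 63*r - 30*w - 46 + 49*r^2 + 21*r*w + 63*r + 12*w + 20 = 49*r^2 + w*(21*r - 18) - 36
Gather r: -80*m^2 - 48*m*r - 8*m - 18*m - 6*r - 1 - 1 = -80*m^2 - 26*m + r*(-48*m - 6) - 2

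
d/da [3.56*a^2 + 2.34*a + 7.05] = 7.12*a + 2.34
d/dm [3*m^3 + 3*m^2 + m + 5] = 9*m^2 + 6*m + 1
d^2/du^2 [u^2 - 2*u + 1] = 2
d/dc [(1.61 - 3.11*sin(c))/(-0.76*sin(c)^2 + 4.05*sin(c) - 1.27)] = (-2.3636*sin(c)^2 + 2.4472*sin(c) - 2.5708)*cos(c)/(0.5776*sin(c)^4 - 6.156*sin(c)^3 + 18.3329*sin(c)^2 - 10.287*sin(c) + 1.6129)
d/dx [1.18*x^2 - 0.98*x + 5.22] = 2.36*x - 0.98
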